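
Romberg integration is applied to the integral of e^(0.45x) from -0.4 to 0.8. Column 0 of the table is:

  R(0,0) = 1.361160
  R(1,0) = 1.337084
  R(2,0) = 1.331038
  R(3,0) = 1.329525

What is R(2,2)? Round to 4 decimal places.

R(1,1) = (4·1.337084 − 1.361160) / 3 = 1.329059
R(2,1) = (4·1.331038 − 1.337084) / 3 = 1.329023
R(2,2) = 1.329023 + (1.329023 − 1.329059)/15 = 1.329021

1.3290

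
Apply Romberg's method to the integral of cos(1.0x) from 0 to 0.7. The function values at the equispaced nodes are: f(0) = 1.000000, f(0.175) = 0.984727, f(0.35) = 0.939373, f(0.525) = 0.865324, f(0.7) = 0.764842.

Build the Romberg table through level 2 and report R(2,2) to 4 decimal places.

0.6442

R(0,0) (trapezoid, 1 panel, h=0.7000): 0.617695
R(1,0) (trapezoid, 2 panels, h=0.3500): 0.637628
R(2,0) (trapezoid, 4 panels, h=0.1750): 0.642573
R(1,1) = 0.637628 + (0.637628 − 0.617695)/3 = 0.644272
R(2,1) = 0.642573 + (0.642573 − 0.637628)/3 = 0.644221
R(2,2) = 0.644221 + (0.644221 − 0.644272)/15 = 0.644218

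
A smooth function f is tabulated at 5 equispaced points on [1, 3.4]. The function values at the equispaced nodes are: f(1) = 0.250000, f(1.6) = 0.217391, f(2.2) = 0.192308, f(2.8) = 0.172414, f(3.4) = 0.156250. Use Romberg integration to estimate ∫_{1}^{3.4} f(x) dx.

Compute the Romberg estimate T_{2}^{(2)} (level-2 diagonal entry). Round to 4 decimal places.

0.4700

T_{0}^{(0)} (trapezoid, 1 panel, h=2.4000): 0.487500
T_{1}^{(0)} (trapezoid, 2 panels, h=1.2000): 0.474520
T_{2}^{(0)} (trapezoid, 4 panels, h=0.6000): 0.471143
T_{1}^{(1)} = 0.474520 + (0.474520 − 0.487500)/3 = 0.470193
T_{2}^{(1)} = 0.471143 + (0.471143 − 0.474520)/3 = 0.470017
T_{2}^{(2)} = 0.470017 + (0.470017 − 0.470193)/15 = 0.470005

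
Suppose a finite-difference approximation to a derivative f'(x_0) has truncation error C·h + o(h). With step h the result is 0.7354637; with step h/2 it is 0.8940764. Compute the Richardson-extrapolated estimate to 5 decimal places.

1.05269

The leading error scales as h; refining by a factor of 2 reduces it by 2^1 = 2.
Extrapolated value = (2·A(h/2) − A(h)) / (2 − 1)
= (2·0.8940764 − 0.7354637) / 1
= 1.0526891 / 1 = 1.0526891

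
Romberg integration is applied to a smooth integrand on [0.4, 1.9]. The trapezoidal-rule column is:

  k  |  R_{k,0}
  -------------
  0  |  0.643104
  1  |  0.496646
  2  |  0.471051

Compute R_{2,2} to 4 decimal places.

0.4635

Richardson extrapolation on the trapezoidal column (denominator 4−1=3):
R_{1,1} = (4·0.496646 − 0.643104) / 3 = 0.447827
R_{2,1} = (4·0.471051 − 0.496646) / 3 = 0.462519
R_{2,2} = (16·0.462519 − 0.447827) / 15 = 0.463498
(Column j=1 coincides with Simpson's rule on the same nodes.)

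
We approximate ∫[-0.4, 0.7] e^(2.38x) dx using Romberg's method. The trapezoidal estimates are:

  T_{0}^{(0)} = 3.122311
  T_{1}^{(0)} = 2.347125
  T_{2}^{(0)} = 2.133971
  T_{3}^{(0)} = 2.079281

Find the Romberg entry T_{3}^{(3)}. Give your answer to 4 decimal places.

Richardson extrapolation on the trapezoidal column (denominator 4−1=3):
T_{1}^{(1)} = 2.347125 + (2.347125 − 3.122311)/3 = 2.088730
T_{2}^{(1)} = (4·2.133971 − 2.347125) / 3 = 2.062920
T_{3}^{(1)} = 2.079281 + (2.079281 − 2.133971)/3 = 2.061051
T_{2}^{(2)} = (16·2.062920 − 2.088730) / 15 = 2.061199
T_{3}^{(2)} = 2.061051 + (2.061051 − 2.062920)/15 = 2.060926
T_{3}^{(3)} = (64·2.060926 − 2.061199) / 63 = 2.060922

2.0609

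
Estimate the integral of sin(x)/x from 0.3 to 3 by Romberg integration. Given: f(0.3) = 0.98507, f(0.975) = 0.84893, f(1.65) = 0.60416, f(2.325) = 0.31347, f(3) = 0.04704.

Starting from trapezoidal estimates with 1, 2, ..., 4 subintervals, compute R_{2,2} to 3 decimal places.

R_{0,0} (trapezoid, 1 panel, h=2.7000): 1.39335
R_{1,0} (trapezoid, 2 panels, h=1.3500): 1.51229
R_{2,0} (trapezoid, 4 panels, h=0.6750): 1.54077
R_{1,1} = 1.51229 + (1.51229 − 1.39335)/3 = 1.55194
R_{2,1} = 1.54077 + (1.54077 − 1.51229)/3 = 1.55026
R_{2,2} = 1.55026 + (1.55026 − 1.55194)/15 = 1.55015

1.550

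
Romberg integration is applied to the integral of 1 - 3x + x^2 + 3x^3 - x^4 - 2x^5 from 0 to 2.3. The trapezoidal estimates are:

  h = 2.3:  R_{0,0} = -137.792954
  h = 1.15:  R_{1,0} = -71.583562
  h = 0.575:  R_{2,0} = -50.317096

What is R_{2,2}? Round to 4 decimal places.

-42.8092

Richardson extrapolation on the trapezoidal column (denominator 4−1=3):
R_{1,1} = -71.583562 + (-71.583562 − (-137.792954))/3 = -49.513765
R_{2,1} = -50.317096 + (-50.317096 − (-71.583562))/3 = -43.228274
R_{2,2} = -43.228274 + (-43.228274 − (-49.513765))/15 = -42.809241
(Column j=1 coincides with Simpson's rule on the same nodes.)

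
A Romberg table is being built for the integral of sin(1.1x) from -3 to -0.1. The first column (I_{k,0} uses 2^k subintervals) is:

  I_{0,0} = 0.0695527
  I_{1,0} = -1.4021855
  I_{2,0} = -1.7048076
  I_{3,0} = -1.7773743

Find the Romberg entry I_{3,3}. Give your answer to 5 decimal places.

I_{1,1} = (4·(-1.4021855) − 0.0695527) / 3 = -1.8927649
I_{2,1} = (4·(-1.7048076) − (-1.4021855)) / 3 = -1.8056816
I_{3,1} = (4·(-1.7773743) − (-1.7048076)) / 3 = -1.8015632
I_{2,2} = (16·(-1.8056816) − (-1.8927649)) / 15 = -1.7998760
I_{3,2} = -1.8015632 + (-1.8015632 − (-1.8056816))/15 = -1.8012886
I_{3,3} = -1.8012886 + (-1.8012886 − (-1.7998760))/63 = -1.8013110
(Column j=1 coincides with Simpson's rule on the same nodes.)

-1.80131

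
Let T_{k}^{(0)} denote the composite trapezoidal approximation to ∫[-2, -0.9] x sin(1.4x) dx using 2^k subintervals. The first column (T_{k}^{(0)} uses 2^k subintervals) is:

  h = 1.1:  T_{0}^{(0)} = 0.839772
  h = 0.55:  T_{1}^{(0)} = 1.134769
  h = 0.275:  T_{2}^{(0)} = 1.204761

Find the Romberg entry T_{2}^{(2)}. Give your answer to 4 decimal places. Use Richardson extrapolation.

T_{1}^{(1)} = 1.134769 + (1.134769 − 0.839772)/3 = 1.233101
T_{2}^{(1)} = 1.204761 + (1.204761 − 1.134769)/3 = 1.228092
T_{2}^{(2)} = (16·1.228092 − 1.233101) / 15 = 1.227758

1.2278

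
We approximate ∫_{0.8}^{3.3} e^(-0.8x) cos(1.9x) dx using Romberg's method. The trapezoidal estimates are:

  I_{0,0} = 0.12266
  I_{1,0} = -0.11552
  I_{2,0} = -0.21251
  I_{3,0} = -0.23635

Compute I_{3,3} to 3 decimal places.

-0.244

Richardson extrapolation on the trapezoidal column (denominator 4−1=3):
I_{1,1} = -0.11552 + (-0.11552 − 0.12266)/3 = -0.19491
I_{2,1} = (4·(-0.21251) − (-0.11552)) / 3 = -0.24484
I_{3,1} = -0.23635 + (-0.23635 − (-0.21251))/3 = -0.24430
I_{2,2} = -0.24484 + (-0.24484 − (-0.19491))/15 = -0.24817
I_{3,2} = -0.24430 + (-0.24430 − (-0.24484))/15 = -0.24426
I_{3,3} = (64·(-0.24426) − (-0.24817)) / 63 = -0.24420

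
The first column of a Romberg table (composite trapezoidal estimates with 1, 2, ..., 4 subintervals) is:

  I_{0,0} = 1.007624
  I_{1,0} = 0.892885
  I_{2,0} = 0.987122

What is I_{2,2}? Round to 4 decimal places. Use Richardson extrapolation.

Richardson extrapolation on the trapezoidal column (denominator 4−1=3):
I_{1,1} = 0.892885 + (0.892885 − 1.007624)/3 = 0.854639
I_{2,1} = 0.987122 + (0.987122 − 0.892885)/3 = 1.018534
I_{2,2} = (16·1.018534 − 0.854639) / 15 = 1.029460

1.0295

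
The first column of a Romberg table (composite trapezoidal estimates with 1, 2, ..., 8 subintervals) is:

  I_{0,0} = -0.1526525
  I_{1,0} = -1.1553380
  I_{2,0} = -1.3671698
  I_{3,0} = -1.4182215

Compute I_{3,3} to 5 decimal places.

Richardson extrapolation on the trapezoidal column (denominator 4−1=3):
I_{1,1} = (4·(-1.1553380) − (-0.1526525)) / 3 = -1.4895665
I_{2,1} = (4·(-1.3671698) − (-1.1553380)) / 3 = -1.4377804
I_{3,1} = (4·(-1.4182215) − (-1.3671698)) / 3 = -1.4352387
I_{2,2} = (16·(-1.4377804) − (-1.4895665)) / 15 = -1.4343280
I_{3,2} = (16·(-1.4352387) − (-1.4377804)) / 15 = -1.4350693
I_{3,3} = (64·(-1.4350693) − (-1.4343280)) / 63 = -1.4350811
(Column j=1 coincides with Simpson's rule on the same nodes.)

-1.43508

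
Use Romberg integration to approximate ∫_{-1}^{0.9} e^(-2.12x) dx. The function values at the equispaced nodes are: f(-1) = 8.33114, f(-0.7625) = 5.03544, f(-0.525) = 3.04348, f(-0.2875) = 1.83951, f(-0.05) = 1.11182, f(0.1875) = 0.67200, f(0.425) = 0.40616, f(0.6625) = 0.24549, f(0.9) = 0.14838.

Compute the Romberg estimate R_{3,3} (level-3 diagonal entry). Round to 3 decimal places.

R_{0,0} (trapezoid, 1 panel, h=1.9000): 8.05554
R_{1,0} (trapezoid, 2 panels, h=0.9500): 5.08400
R_{2,0} (trapezoid, 4 panels, h=0.4750): 4.18058
R_{3,0} (trapezoid, 8 panels, h=0.2375): 3.94099
R_{1,1} = 5.08400 + (5.08400 − 8.05554)/3 = 4.09349
R_{2,1} = 4.18058 + (4.18058 − 5.08400)/3 = 3.87944
R_{3,1} = 3.94099 + (3.94099 − 4.18058)/3 = 3.86113
R_{2,2} = 3.87944 + (3.87944 − 4.09349)/15 = 3.86517
R_{3,2} = 3.86113 + (3.86113 − 3.87944)/15 = 3.85991
R_{3,3} = 3.85991 + (3.85991 − 3.86517)/63 = 3.85983

3.860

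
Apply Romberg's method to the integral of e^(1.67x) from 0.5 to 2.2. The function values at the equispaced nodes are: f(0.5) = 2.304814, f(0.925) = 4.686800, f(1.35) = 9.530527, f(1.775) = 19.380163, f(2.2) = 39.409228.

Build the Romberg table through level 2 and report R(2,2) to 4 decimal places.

R(0,0) (trapezoid, 1 panel, h=1.7000): 35.456936
R(1,0) (trapezoid, 2 panels, h=0.8500): 25.829416
R(2,0) (trapezoid, 4 panels, h=0.4250): 23.143167
R(1,1) = 25.829416 + (25.829416 − 35.456936)/3 = 22.620243
R(2,1) = 23.143167 + (23.143167 − 25.829416)/3 = 22.247751
R(2,2) = 22.247751 + (22.247751 − 22.620243)/15 = 22.222918

22.2229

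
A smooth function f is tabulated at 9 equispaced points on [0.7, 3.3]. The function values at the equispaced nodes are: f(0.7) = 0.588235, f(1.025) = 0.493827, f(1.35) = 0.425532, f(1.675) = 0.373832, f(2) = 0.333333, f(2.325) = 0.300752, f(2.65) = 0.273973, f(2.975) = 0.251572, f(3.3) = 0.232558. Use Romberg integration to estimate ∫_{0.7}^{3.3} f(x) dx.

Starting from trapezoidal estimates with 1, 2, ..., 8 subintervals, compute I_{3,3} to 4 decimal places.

0.9280

I_{0,0} (trapezoid, 1 panel, h=2.6000): 1.067031
I_{1,0} (trapezoid, 2 panels, h=1.3000): 0.966848
I_{2,0} (trapezoid, 4 panels, h=0.6500): 0.938102
I_{3,0} (trapezoid, 8 panels, h=0.3250): 0.930546
I_{1,1} = 0.966848 + (0.966848 − 1.067031)/3 = 0.933454
I_{2,1} = 0.938102 + (0.938102 − 0.966848)/3 = 0.928520
I_{3,1} = 0.930546 + (0.930546 − 0.938102)/3 = 0.928027
I_{2,2} = 0.928520 + (0.928520 − 0.933454)/15 = 0.928191
I_{3,2} = 0.928027 + (0.928027 − 0.928520)/15 = 0.927994
I_{3,3} = 0.927994 + (0.927994 − 0.928191)/63 = 0.927991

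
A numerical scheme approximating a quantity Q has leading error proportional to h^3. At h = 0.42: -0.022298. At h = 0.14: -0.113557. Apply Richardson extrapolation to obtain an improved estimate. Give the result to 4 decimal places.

-0.1171

The leading error scales as h^3; refining by a factor of 3 reduces it by 3^3 = 27.
Extrapolated value = (27·A(h/3) − A(h)) / (27 − 1)
= (27·(-0.113557) − (-0.022298)) / 26
= -3.043741 / 26 = -0.117067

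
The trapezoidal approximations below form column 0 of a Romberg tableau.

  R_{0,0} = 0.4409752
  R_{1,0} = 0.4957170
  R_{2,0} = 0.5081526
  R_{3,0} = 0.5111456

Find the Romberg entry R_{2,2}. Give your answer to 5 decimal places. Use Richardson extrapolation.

Richardson extrapolation on the trapezoidal column (denominator 4−1=3):
R_{1,1} = 0.4957170 + (0.4957170 − 0.4409752)/3 = 0.5139643
R_{2,1} = 0.5081526 + (0.5081526 − 0.4957170)/3 = 0.5122978
R_{2,2} = 0.5122978 + (0.5122978 − 0.5139643)/15 = 0.5121867

0.51219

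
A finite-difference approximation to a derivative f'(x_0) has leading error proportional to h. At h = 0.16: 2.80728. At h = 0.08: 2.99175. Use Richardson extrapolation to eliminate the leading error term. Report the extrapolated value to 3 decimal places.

3.176

The leading error scales as h; refining by a factor of 2 reduces it by 2^1 = 2.
Extrapolated value = (2·A(h/2) − A(h)) / (2 − 1)
= (2·2.99175 − 2.80728) / 1
= 3.17622 / 1 = 3.17622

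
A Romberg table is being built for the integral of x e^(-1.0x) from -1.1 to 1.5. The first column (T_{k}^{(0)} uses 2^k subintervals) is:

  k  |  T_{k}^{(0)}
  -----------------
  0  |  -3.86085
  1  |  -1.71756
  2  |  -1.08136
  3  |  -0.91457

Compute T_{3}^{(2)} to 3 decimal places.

Richardson extrapolation on the trapezoidal column (denominator 4−1=3):
T_{2}^{(1)} = -1.08136 + (-1.08136 − (-1.71756))/3 = -0.86929
T_{3}^{(1)} = (4·(-0.91457) − (-1.08136)) / 3 = -0.85897
T_{3}^{(2)} = (16·(-0.85897) − (-0.86929)) / 15 = -0.85828

-0.858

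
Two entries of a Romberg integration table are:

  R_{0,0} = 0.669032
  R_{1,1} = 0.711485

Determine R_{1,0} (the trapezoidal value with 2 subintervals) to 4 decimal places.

0.7009

From R_{1,1} = (4·R_{1,0} − R_{0,0})/3, solve for R_{1,0}:
4·R_{1,0} = 3·0.711485 + 0.669032 = 2.803487
R_{1,0} = 0.700872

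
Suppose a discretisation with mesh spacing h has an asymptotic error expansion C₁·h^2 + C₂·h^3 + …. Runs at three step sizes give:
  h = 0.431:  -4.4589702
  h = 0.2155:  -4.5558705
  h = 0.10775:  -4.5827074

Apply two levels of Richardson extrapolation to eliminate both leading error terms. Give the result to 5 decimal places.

First eliminate the h^2 term (factor 2^2 = 4):
  B₁ = (4·(-4.5558705) − (-4.4589702))/3 = -4.5881706
  B₂ = (4·(-4.5827074) − (-4.5558705))/3 = -4.5916530
Then eliminate the h^3 term (factor 2^3 = 8):
  (8·(-4.5916530) − (-4.5881706))/7 = -4.5921505

-4.59215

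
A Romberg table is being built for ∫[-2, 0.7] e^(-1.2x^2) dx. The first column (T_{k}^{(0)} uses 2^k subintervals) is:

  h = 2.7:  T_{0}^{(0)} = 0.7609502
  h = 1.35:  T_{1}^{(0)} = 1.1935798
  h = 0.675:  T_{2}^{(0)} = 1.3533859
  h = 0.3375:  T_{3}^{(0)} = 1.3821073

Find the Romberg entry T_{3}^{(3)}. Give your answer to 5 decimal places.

1.39036

Richardson extrapolation on the trapezoidal column (denominator 4−1=3):
T_{1}^{(1)} = (4·1.1935798 − 0.7609502) / 3 = 1.3377897
T_{2}^{(1)} = (4·1.3533859 − 1.1935798) / 3 = 1.4066546
T_{3}^{(1)} = 1.3821073 + (1.3821073 − 1.3533859)/3 = 1.3916811
T_{2}^{(2)} = 1.4066546 + (1.4066546 − 1.3377897)/15 = 1.4112456
T_{3}^{(2)} = 1.3916811 + (1.3916811 − 1.4066546)/15 = 1.3906829
T_{3}^{(3)} = 1.3906829 + (1.3906829 − 1.4112456)/63 = 1.3903565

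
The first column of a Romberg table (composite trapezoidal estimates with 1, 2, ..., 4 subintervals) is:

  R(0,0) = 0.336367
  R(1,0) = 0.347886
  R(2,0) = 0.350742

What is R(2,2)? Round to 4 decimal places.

0.3517

R(1,1) = (4·0.347886 − 0.336367) / 3 = 0.351726
R(2,1) = (4·0.350742 − 0.347886) / 3 = 0.351694
R(2,2) = (16·0.351694 − 0.351726) / 15 = 0.351692
(Column j=1 coincides with Simpson's rule on the same nodes.)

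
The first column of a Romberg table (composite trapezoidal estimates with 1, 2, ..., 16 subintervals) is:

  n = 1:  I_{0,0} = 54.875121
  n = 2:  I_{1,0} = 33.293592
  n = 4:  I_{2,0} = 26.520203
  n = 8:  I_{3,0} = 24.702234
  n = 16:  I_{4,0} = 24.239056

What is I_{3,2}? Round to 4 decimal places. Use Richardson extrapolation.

24.0852

Richardson extrapolation on the trapezoidal column (denominator 4−1=3):
I_{2,1} = (4·26.520203 − 33.293592) / 3 = 24.262407
I_{3,1} = (4·24.702234 − 26.520203) / 3 = 24.096244
I_{3,2} = (16·24.096244 − 24.262407) / 15 = 24.085166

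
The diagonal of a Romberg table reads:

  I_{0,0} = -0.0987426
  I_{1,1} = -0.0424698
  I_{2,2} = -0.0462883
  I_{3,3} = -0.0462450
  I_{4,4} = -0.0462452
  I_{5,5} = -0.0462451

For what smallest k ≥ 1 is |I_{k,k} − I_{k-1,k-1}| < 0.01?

k = 2

|I_{1,1} − I_{0,0}| = 0.0562728 ≥ 0.01
|I_{2,2} − I_{1,1}| = 0.0038185 < 0.01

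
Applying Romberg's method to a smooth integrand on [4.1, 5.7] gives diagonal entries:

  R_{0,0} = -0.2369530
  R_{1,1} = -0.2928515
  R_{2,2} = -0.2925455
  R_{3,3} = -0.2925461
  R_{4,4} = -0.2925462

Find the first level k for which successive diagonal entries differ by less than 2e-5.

k = 3

|R_{1,1} − R_{0,0}| = 0.0558985 ≥ 2e-5
|R_{2,2} − R_{1,1}| = 0.0003060 ≥ 2e-5
|R_{3,3} − R_{2,2}| = 0.0000006 < 2e-5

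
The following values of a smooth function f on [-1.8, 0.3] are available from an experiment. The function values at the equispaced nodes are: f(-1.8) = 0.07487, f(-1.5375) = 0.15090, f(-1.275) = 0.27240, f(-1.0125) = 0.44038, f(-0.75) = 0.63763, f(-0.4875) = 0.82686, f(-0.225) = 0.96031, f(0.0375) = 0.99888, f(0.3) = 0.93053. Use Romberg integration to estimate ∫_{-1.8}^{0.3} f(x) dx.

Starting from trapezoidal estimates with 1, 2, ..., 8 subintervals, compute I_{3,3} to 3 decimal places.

I_{0,0} (trapezoid, 1 panel, h=2.1000): 1.05567
I_{1,0} (trapezoid, 2 panels, h=1.0500): 1.19735
I_{2,0} (trapezoid, 4 panels, h=0.5250): 1.24585
I_{3,0} (trapezoid, 8 panels, h=0.2625): 1.25739
I_{1,1} = 1.19735 + (1.19735 − 1.05567)/3 = 1.24458
I_{2,1} = 1.24585 + (1.24585 − 1.19735)/3 = 1.26202
I_{3,1} = 1.25739 + (1.25739 − 1.24585)/3 = 1.26124
I_{2,2} = 1.26202 + (1.26202 − 1.24458)/15 = 1.26318
I_{3,2} = 1.26124 + (1.26124 − 1.26202)/15 = 1.26119
I_{3,3} = 1.26119 + (1.26119 − 1.26318)/63 = 1.26116

1.261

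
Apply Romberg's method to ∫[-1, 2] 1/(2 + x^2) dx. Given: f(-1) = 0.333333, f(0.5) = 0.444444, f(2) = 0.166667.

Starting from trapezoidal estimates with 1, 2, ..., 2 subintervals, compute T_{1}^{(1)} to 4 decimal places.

1.1389

T_{0}^{(0)} (trapezoid, 1 panel, h=3.0000): 0.750000
T_{1}^{(0)} (trapezoid, 2 panels, h=1.5000): 1.041666
T_{1}^{(1)} = 1.041666 + (1.041666 − 0.750000)/3 = 1.138888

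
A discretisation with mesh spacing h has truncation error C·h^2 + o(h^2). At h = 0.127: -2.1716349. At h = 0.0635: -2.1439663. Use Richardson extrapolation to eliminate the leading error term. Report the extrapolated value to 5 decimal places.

The leading error scales as h^2; refining by a factor of 2 reduces it by 2^2 = 4.
Extrapolated value = (4·A(h/2) − A(h)) / (4 − 1)
= (4·(-2.1439663) − (-2.1716349)) / 3
= -6.4042303 / 3 = -2.1347434

-2.13474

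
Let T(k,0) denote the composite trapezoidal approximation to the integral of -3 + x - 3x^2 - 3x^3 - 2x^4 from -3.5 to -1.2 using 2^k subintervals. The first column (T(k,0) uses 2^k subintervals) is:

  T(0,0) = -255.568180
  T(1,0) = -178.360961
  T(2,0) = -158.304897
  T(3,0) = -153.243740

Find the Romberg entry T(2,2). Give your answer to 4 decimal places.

-151.5525

Richardson extrapolation on the trapezoidal column (denominator 4−1=3):
T(1,1) = (4·(-178.360961) − (-255.568180)) / 3 = -152.625221
T(2,1) = -158.304897 + (-158.304897 − (-178.360961))/3 = -151.619542
T(2,2) = -151.619542 + (-151.619542 − (-152.625221))/15 = -151.552497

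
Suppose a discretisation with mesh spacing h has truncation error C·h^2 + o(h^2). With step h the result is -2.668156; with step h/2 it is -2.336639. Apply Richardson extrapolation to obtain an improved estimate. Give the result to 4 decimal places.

Extrapolated value = (4·A(h/2) − A(h)) / (4 − 1)
= (4·(-2.336639) − (-2.668156)) / 3
= -6.678400 / 3 = -2.226133

-2.2261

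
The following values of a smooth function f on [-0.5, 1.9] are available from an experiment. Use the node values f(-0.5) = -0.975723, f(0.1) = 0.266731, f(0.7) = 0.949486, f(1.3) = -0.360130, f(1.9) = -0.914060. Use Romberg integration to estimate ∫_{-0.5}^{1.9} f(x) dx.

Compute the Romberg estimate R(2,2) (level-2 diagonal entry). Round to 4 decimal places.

R(0,0) (trapezoid, 1 panel, h=2.4000): -2.267740
R(1,0) (trapezoid, 2 panels, h=1.2000): 0.005513
R(2,0) (trapezoid, 4 panels, h=0.6000): -0.053283
R(1,1) = 0.005513 + (0.005513 − (-2.267740))/3 = 0.763264
R(2,1) = -0.053283 + (-0.053283 − 0.005513)/3 = -0.072882
R(2,2) = -0.072882 + (-0.072882 − 0.763264)/15 = -0.128625

-0.1286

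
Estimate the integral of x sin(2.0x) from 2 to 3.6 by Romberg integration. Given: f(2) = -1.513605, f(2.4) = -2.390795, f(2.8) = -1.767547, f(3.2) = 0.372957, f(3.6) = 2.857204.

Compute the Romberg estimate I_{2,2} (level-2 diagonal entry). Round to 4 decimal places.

-1.3578

I_{0,0} (trapezoid, 1 panel, h=1.6000): 1.074879
I_{1,0} (trapezoid, 2 panels, h=0.8000): -0.876598
I_{2,0} (trapezoid, 4 panels, h=0.4000): -1.245434
I_{1,1} = -0.876598 + (-0.876598 − 1.074879)/3 = -1.527090
I_{2,1} = -1.245434 + (-1.245434 − (-0.876598))/3 = -1.368379
I_{2,2} = -1.368379 + (-1.368379 − (-1.527090))/15 = -1.357798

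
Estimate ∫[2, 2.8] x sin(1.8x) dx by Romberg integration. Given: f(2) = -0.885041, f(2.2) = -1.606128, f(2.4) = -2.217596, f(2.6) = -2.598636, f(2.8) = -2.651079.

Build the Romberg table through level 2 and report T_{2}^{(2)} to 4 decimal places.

T_{0}^{(0)} (trapezoid, 1 panel, h=0.8000): -1.414448
T_{1}^{(0)} (trapezoid, 2 panels, h=0.4000): -1.594262
T_{2}^{(0)} (trapezoid, 4 panels, h=0.2000): -1.638084
T_{1}^{(1)} = -1.594262 + (-1.594262 − (-1.414448))/3 = -1.654200
T_{2}^{(1)} = -1.638084 + (-1.638084 − (-1.594262))/3 = -1.652691
T_{2}^{(2)} = -1.652691 + (-1.652691 − (-1.654200))/15 = -1.652590

-1.6526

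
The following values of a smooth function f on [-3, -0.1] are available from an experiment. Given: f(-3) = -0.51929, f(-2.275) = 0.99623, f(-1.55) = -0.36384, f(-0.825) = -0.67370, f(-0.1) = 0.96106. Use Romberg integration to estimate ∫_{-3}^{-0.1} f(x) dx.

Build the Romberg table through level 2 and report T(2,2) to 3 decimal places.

0.292

T(0,0) (trapezoid, 1 panel, h=2.9000): 0.64057
T(1,0) (trapezoid, 2 panels, h=1.4500): -0.20728
T(2,0) (trapezoid, 4 panels, h=0.7250): 0.13019
T(1,1) = -0.20728 + (-0.20728 − 0.64057)/3 = -0.48990
T(2,1) = 0.13019 + (0.13019 − (-0.20728))/3 = 0.24268
T(2,2) = 0.24268 + (0.24268 − (-0.48990))/15 = 0.29152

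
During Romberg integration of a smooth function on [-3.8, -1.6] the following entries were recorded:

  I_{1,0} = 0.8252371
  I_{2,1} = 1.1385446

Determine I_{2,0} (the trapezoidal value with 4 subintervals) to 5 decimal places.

From I_{2,1} = (4·I_{2,0} − I_{1,0})/3, solve for I_{2,0}:
4·I_{2,0} = 3·1.1385446 + 0.8252371 = 4.2408709
I_{2,0} = 1.0602177

1.06022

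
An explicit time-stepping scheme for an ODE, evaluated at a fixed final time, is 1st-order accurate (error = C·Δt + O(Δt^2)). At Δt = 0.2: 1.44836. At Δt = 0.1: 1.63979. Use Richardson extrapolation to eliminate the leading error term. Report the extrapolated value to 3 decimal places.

1.831

The leading error scales as Δt; refining by a factor of 2 reduces it by 2^1 = 2.
Extrapolated value = (2·A(Δt/2) − A(Δt)) / (2 − 1)
= (2·1.63979 − 1.44836) / 1
= 1.83122 / 1 = 1.83122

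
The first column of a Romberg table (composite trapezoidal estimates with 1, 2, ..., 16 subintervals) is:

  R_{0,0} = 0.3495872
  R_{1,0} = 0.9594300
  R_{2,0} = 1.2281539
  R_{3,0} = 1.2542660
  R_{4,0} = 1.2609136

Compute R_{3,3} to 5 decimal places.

Richardson extrapolation on the trapezoidal column (denominator 4−1=3):
R_{1,1} = (4·0.9594300 − 0.3495872) / 3 = 1.1627109
R_{2,1} = 1.2281539 + (1.2281539 − 0.9594300)/3 = 1.3177285
R_{3,1} = 1.2542660 + (1.2542660 − 1.2281539)/3 = 1.2629700
R_{2,2} = 1.3177285 + (1.3177285 − 1.1627109)/15 = 1.3280630
R_{3,2} = 1.2629700 + (1.2629700 − 1.3177285)/15 = 1.2593194
R_{3,3} = (64·1.2593194 − 1.3280630) / 63 = 1.2582282

1.25823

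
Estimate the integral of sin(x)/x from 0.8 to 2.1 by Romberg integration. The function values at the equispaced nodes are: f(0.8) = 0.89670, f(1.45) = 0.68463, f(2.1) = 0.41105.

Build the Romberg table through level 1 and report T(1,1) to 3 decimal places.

0.877

T(0,0) (trapezoid, 1 panel, h=1.3000): 0.85004
T(1,0) (trapezoid, 2 panels, h=0.6500): 0.87003
T(1,1) = 0.87003 + (0.87003 − 0.85004)/3 = 0.87669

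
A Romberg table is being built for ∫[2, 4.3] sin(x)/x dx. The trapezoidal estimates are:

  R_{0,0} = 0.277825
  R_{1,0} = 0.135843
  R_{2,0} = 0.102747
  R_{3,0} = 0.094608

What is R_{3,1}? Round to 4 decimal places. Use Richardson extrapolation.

0.0919

Richardson extrapolation on the trapezoidal column (denominator 4−1=3):
R_{3,1} = (4·0.094608 − 0.102747) / 3 = 0.091895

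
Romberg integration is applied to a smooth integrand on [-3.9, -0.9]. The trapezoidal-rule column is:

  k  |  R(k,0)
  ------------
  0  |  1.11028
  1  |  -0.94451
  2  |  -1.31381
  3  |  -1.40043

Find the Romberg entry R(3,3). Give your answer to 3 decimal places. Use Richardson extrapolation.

R(1,1) = (4·(-0.94451) − 1.11028) / 3 = -1.62944
R(2,1) = (4·(-1.31381) − (-0.94451)) / 3 = -1.43691
R(3,1) = -1.40043 + (-1.40043 − (-1.31381))/3 = -1.42930
R(2,2) = (16·(-1.43691) − (-1.62944)) / 15 = -1.42407
R(3,2) = -1.42930 + (-1.42930 − (-1.43691))/15 = -1.42879
R(3,3) = (64·(-1.42879) − (-1.42407)) / 63 = -1.42886

-1.429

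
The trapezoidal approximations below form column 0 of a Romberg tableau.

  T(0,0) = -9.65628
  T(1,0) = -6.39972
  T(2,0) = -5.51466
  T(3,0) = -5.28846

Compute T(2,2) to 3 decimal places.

-5.213

T(1,1) = -6.39972 + (-6.39972 − (-9.65628))/3 = -5.31420
T(2,1) = (4·(-5.51466) − (-6.39972)) / 3 = -5.21964
T(2,2) = -5.21964 + (-5.21964 − (-5.31420))/15 = -5.21334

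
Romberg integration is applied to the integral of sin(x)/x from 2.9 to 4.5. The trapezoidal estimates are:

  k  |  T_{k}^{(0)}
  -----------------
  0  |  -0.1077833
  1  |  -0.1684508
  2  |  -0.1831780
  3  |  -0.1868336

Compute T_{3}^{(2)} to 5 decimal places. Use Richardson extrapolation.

-0.18805

Richardson extrapolation on the trapezoidal column (denominator 4−1=3):
T_{2}^{(1)} = (4·(-0.1831780) − (-0.1684508)) / 3 = -0.1880871
T_{3}^{(1)} = -0.1868336 + (-0.1868336 − (-0.1831780))/3 = -0.1880521
T_{3}^{(2)} = (16·(-0.1880521) − (-0.1880871)) / 15 = -0.1880498
(Column j=1 coincides with Simpson's rule on the same nodes.)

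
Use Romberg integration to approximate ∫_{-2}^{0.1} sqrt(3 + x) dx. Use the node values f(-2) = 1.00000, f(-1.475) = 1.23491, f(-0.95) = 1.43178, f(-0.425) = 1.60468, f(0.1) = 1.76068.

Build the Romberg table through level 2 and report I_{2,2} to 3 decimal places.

I_{0,0} (trapezoid, 1 panel, h=2.1000): 2.89871
I_{1,0} (trapezoid, 2 panels, h=1.0500): 2.95273
I_{2,0} (trapezoid, 4 panels, h=0.5250): 2.96715
I_{1,1} = 2.95273 + (2.95273 − 2.89871)/3 = 2.97074
I_{2,1} = 2.96715 + (2.96715 − 2.95273)/3 = 2.97196
I_{2,2} = 2.97196 + (2.97196 − 2.97074)/15 = 2.97204

2.972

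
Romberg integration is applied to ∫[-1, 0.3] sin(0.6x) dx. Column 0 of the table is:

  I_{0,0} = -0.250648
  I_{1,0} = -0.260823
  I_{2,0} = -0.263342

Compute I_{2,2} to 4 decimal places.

-0.2642

Richardson extrapolation on the trapezoidal column (denominator 4−1=3):
I_{1,1} = (4·(-0.260823) − (-0.250648)) / 3 = -0.264215
I_{2,1} = (4·(-0.263342) − (-0.260823)) / 3 = -0.264182
I_{2,2} = -0.264182 + (-0.264182 − (-0.264215))/15 = -0.264180
(Column j=1 coincides with Simpson's rule on the same nodes.)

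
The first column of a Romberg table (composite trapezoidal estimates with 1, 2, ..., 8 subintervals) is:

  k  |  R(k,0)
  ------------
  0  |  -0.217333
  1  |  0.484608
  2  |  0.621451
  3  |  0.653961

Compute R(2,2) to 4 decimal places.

Richardson extrapolation on the trapezoidal column (denominator 4−1=3):
R(1,1) = (4·0.484608 − (-0.217333)) / 3 = 0.718588
R(2,1) = 0.621451 + (0.621451 − 0.484608)/3 = 0.667065
R(2,2) = (16·0.667065 − 0.718588) / 15 = 0.663630

0.6636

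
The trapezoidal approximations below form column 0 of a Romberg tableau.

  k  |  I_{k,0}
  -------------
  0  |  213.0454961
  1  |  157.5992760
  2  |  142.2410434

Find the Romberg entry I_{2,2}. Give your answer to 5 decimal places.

136.98859

Richardson extrapolation on the trapezoidal column (denominator 4−1=3):
I_{1,1} = (4·157.5992760 − 213.0454961) / 3 = 139.1172026
I_{2,1} = 142.2410434 + (142.2410434 − 157.5992760)/3 = 137.1216325
I_{2,2} = (16·137.1216325 − 139.1172026) / 15 = 136.9885945
(Column j=1 coincides with Simpson's rule on the same nodes.)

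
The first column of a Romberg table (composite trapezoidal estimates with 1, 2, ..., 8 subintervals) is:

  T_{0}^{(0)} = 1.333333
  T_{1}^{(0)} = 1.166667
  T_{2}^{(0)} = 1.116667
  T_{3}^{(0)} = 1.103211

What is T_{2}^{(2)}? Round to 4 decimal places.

Richardson extrapolation on the trapezoidal column (denominator 4−1=3):
T_{1}^{(1)} = (4·1.166667 − 1.333333) / 3 = 1.111112
T_{2}^{(1)} = (4·1.116667 − 1.166667) / 3 = 1.100000
T_{2}^{(2)} = 1.100000 + (1.100000 − 1.111112)/15 = 1.099259
(Column j=1 coincides with Simpson's rule on the same nodes.)

1.0993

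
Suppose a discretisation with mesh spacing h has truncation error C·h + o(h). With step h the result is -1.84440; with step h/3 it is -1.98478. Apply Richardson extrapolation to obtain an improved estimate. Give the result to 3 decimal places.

Extrapolated value = (3·A(h/3) − A(h)) / (3 − 1)
= (3·(-1.98478) − (-1.84440)) / 2
= -4.10994 / 2 = -2.05497

-2.055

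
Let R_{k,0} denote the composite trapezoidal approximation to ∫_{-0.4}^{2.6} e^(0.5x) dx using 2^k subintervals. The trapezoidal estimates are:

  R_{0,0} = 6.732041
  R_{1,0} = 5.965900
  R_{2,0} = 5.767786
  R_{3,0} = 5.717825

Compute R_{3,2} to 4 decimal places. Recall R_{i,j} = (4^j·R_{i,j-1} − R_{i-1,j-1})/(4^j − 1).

5.7011

Richardson extrapolation on the trapezoidal column (denominator 4−1=3):
R_{2,1} = 5.767786 + (5.767786 − 5.965900)/3 = 5.701748
R_{3,1} = (4·5.717825 − 5.767786) / 3 = 5.701171
R_{3,2} = (16·5.701171 − 5.701748) / 15 = 5.701133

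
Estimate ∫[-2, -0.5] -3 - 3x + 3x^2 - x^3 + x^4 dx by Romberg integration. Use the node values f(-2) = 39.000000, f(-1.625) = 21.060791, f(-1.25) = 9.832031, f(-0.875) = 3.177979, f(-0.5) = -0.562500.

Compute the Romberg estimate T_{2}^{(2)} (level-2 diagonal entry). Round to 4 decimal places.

T_{0}^{(0)} (trapezoid, 1 panel, h=1.5000): 28.828125
T_{1}^{(0)} (trapezoid, 2 panels, h=0.7500): 21.788086
T_{2}^{(0)} (trapezoid, 4 panels, h=0.3750): 19.983582
T_{1}^{(1)} = 21.788086 + (21.788086 − 28.828125)/3 = 19.441406
T_{2}^{(1)} = 19.983582 + (19.983582 − 21.788086)/3 = 19.382081
T_{2}^{(2)} = 19.382081 + (19.382081 − 19.441406)/15 = 19.378126

19.3781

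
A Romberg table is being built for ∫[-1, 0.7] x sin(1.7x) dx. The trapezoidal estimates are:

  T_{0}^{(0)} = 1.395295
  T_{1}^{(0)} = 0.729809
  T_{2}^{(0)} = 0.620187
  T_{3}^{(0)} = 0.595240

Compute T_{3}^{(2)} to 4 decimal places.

0.5871

T_{2}^{(1)} = 0.620187 + (0.620187 − 0.729809)/3 = 0.583646
T_{3}^{(1)} = 0.595240 + (0.595240 − 0.620187)/3 = 0.586924
T_{3}^{(2)} = 0.586924 + (0.586924 − 0.583646)/15 = 0.587143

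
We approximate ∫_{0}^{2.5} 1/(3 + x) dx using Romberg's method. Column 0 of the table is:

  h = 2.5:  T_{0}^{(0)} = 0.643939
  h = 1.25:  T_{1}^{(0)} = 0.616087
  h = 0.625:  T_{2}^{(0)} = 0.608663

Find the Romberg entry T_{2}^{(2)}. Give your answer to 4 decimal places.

T_{1}^{(1)} = (4·0.616087 − 0.643939) / 3 = 0.606803
T_{2}^{(1)} = 0.608663 + (0.608663 − 0.616087)/3 = 0.606188
T_{2}^{(2)} = (16·0.606188 − 0.606803) / 15 = 0.606147
(Column j=1 coincides with Simpson's rule on the same nodes.)

0.6061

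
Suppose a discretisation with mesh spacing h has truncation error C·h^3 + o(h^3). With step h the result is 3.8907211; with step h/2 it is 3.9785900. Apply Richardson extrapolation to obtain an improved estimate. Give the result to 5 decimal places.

3.99114

Extrapolated value = (8·A(h/2) − A(h)) / (8 − 1)
= (8·3.9785900 − 3.8907211) / 7
= 27.9379989 / 7 = 3.9911427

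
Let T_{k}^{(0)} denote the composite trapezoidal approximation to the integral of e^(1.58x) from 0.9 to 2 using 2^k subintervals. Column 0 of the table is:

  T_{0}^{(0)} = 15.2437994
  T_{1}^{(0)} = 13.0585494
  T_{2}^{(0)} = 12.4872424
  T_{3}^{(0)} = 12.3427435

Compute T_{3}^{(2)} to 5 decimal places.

12.29443

Richardson extrapolation on the trapezoidal column (denominator 4−1=3):
T_{2}^{(1)} = 12.4872424 + (12.4872424 − 13.0585494)/3 = 12.2968067
T_{3}^{(1)} = 12.3427435 + (12.3427435 − 12.4872424)/3 = 12.2945772
T_{3}^{(2)} = 12.2945772 + (12.2945772 − 12.2968067)/15 = 12.2944286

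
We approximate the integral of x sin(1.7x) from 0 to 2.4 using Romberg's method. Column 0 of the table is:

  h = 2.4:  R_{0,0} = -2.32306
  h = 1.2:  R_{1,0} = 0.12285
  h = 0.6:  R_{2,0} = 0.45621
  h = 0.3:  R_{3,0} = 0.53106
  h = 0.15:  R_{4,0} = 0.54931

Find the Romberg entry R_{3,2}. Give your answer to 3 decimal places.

Richardson extrapolation on the trapezoidal column (denominator 4−1=3):
R_{2,1} = (4·0.45621 − 0.12285) / 3 = 0.56733
R_{3,1} = 0.53106 + (0.53106 − 0.45621)/3 = 0.55601
R_{3,2} = (16·0.55601 − 0.56733) / 15 = 0.55526

0.555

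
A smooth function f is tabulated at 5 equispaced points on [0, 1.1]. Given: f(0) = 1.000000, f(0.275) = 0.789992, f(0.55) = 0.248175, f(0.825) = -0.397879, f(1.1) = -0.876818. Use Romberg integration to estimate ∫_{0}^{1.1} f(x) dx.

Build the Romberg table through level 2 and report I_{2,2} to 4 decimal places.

0.2003

I_{0,0} (trapezoid, 1 panel, h=1.1000): 0.067750
I_{1,0} (trapezoid, 2 panels, h=0.5500): 0.170371
I_{2,0} (trapezoid, 4 panels, h=0.2750): 0.193017
I_{1,1} = 0.170371 + (0.170371 − 0.067750)/3 = 0.204578
I_{2,1} = 0.193017 + (0.193017 − 0.170371)/3 = 0.200566
I_{2,2} = 0.200566 + (0.200566 − 0.204578)/15 = 0.200299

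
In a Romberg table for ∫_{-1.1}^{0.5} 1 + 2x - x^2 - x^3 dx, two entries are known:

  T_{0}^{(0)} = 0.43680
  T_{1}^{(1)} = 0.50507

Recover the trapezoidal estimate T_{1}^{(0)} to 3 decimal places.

From T_{1}^{(1)} = (4·T_{1}^{(0)} − T_{0}^{(0)})/3, solve for T_{1}^{(0)}:
4·T_{1}^{(0)} = 3·0.50507 + 0.43680 = 1.95201
T_{1}^{(0)} = 0.48800

0.488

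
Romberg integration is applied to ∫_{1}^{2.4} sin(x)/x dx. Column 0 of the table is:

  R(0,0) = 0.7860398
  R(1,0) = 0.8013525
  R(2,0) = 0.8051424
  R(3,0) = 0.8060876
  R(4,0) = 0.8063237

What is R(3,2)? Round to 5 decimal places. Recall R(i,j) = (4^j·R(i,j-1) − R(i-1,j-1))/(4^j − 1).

0.80640

Richardson extrapolation on the trapezoidal column (denominator 4−1=3):
R(2,1) = 0.8051424 + (0.8051424 − 0.8013525)/3 = 0.8064057
R(3,1) = 0.8060876 + (0.8060876 − 0.8051424)/3 = 0.8064027
R(3,2) = 0.8064027 + (0.8064027 − 0.8064057)/15 = 0.8064025
(Column j=1 coincides with Simpson's rule on the same nodes.)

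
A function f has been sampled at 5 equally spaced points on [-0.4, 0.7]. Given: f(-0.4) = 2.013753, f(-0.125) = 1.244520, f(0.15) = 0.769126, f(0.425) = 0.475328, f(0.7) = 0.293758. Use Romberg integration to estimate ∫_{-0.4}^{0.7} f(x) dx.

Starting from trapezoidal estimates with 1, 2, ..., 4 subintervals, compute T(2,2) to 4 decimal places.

0.9829

T(0,0) (trapezoid, 1 panel, h=1.1000): 1.269131
T(1,0) (trapezoid, 2 panels, h=0.5500): 1.057585
T(2,0) (trapezoid, 4 panels, h=0.2750): 1.001751
T(1,1) = 1.057585 + (1.057585 − 1.269131)/3 = 0.987070
T(2,1) = 1.001751 + (1.001751 − 1.057585)/3 = 0.983140
T(2,2) = 0.983140 + (0.983140 − 0.987070)/15 = 0.982878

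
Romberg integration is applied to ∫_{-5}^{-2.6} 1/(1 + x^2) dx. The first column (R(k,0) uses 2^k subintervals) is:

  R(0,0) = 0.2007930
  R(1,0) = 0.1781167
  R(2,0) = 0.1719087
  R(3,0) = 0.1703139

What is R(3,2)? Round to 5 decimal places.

Richardson extrapolation on the trapezoidal column (denominator 4−1=3):
R(2,1) = 0.1719087 + (0.1719087 − 0.1781167)/3 = 0.1698394
R(3,1) = 0.1703139 + (0.1703139 − 0.1719087)/3 = 0.1697823
R(3,2) = (16·0.1697823 − 0.1698394) / 15 = 0.1697785
(Column j=1 coincides with Simpson's rule on the same nodes.)

0.16978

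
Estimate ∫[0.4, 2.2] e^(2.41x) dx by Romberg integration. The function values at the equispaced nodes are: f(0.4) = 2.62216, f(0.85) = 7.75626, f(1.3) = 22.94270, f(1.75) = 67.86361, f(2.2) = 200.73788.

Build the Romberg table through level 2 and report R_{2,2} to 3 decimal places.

82.373

R_{0,0} (trapezoid, 1 panel, h=1.8000): 183.02404
R_{1,0} (trapezoid, 2 panels, h=0.9000): 112.16045
R_{2,0} (trapezoid, 4 panels, h=0.4500): 90.10917
R_{1,1} = 112.16045 + (112.16045 − 183.02404)/3 = 88.53925
R_{2,1} = 90.10917 + (90.10917 − 112.16045)/3 = 82.75874
R_{2,2} = 82.75874 + (82.75874 − 88.53925)/15 = 82.37337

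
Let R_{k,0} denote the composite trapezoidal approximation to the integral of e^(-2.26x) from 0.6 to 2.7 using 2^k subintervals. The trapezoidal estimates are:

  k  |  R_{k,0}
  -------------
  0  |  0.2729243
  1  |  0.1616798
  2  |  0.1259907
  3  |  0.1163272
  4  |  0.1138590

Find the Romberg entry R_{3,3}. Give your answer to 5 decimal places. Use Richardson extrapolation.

0.11303

R_{1,1} = 0.1616798 + (0.1616798 − 0.2729243)/3 = 0.1245983
R_{2,1} = (4·0.1259907 − 0.1616798) / 3 = 0.1140943
R_{3,1} = 0.1163272 + (0.1163272 − 0.1259907)/3 = 0.1131060
R_{2,2} = (16·0.1140943 − 0.1245983) / 15 = 0.1133940
R_{3,2} = (16·0.1131060 − 0.1140943) / 15 = 0.1130401
R_{3,3} = 0.1130401 + (0.1130401 − 0.1133940)/63 = 0.1130345
(Column j=1 coincides with Simpson's rule on the same nodes.)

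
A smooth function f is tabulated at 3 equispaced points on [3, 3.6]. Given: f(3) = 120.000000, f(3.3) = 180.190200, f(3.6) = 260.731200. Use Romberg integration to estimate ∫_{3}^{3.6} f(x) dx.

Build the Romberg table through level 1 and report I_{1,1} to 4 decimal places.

110.1492

I_{0,0} (trapezoid, 1 panel, h=0.6000): 114.219360
I_{1,0} (trapezoid, 2 panels, h=0.3000): 111.166740
I_{1,1} = 111.166740 + (111.166740 − 114.219360)/3 = 110.149200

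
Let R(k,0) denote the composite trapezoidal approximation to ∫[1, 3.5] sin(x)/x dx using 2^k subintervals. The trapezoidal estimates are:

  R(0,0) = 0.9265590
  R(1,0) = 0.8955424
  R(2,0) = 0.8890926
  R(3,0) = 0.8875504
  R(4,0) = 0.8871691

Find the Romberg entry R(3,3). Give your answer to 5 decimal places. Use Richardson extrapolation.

0.88704

R(1,1) = 0.8955424 + (0.8955424 − 0.9265590)/3 = 0.8852035
R(2,1) = (4·0.8890926 − 0.8955424) / 3 = 0.8869427
R(3,1) = 0.8875504 + (0.8875504 − 0.8890926)/3 = 0.8870363
R(2,2) = 0.8869427 + (0.8869427 − 0.8852035)/15 = 0.8870586
R(3,2) = 0.8870363 + (0.8870363 − 0.8869427)/15 = 0.8870425
R(3,3) = (64·0.8870425 − 0.8870586) / 63 = 0.8870422
(Column j=1 coincides with Simpson's rule on the same nodes.)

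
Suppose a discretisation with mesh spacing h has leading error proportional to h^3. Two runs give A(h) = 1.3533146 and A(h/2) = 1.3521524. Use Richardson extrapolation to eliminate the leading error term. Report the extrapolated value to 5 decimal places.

1.35199

The leading error scales as h^3; refining by a factor of 2 reduces it by 2^3 = 8.
Extrapolated value = (8·A(h/2) − A(h)) / (8 − 1)
= (8·1.3521524 − 1.3533146) / 7
= 9.4639046 / 7 = 1.3519864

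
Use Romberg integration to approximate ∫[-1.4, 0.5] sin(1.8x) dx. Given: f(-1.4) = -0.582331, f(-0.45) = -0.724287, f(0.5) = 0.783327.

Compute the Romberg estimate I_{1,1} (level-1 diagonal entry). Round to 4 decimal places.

I_{0,0} (trapezoid, 1 panel, h=1.9000): 0.190946
I_{1,0} (trapezoid, 2 panels, h=0.9500): -0.592600
I_{1,1} = -0.592600 + (-0.592600 − 0.190946)/3 = -0.853782

-0.8538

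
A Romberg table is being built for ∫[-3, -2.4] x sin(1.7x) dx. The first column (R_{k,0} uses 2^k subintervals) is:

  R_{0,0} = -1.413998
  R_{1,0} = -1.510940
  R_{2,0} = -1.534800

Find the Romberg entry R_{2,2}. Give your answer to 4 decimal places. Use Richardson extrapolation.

-1.5427

R_{1,1} = -1.510940 + (-1.510940 − (-1.413998))/3 = -1.543254
R_{2,1} = -1.534800 + (-1.534800 − (-1.510940))/3 = -1.542753
R_{2,2} = -1.542753 + (-1.542753 − (-1.543254))/15 = -1.542720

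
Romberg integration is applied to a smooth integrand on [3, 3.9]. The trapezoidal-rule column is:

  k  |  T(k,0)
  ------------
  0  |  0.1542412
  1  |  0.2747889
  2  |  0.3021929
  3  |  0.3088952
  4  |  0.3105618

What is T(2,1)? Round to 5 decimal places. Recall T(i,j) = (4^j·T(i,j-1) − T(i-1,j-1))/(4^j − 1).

Richardson extrapolation on the trapezoidal column (denominator 4−1=3):
T(2,1) = 0.3021929 + (0.3021929 − 0.2747889)/3 = 0.3113276

0.31133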